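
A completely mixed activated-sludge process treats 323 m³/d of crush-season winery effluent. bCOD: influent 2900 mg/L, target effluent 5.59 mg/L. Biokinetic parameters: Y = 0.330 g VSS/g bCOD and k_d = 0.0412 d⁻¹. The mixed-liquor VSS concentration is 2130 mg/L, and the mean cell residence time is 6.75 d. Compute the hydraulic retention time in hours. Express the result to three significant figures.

τ ≈ 56.8 h

Steady-state biomass mass balance: V·X·(1 + k_d·θ_c) = Y·Q·(S₀ − S)·θ_c, so V = 0.330 × 323 × (2900 − 5.59) × 6.75 / [2130 × (1 + 0.0412 × 6.75)] = 2.08×10^6 / 2722 = 765.0 m³.
HRT = V/Q = 765.0 m³ / 323 m³·d⁻¹ = 2.368 d × 24 = 56.84 h.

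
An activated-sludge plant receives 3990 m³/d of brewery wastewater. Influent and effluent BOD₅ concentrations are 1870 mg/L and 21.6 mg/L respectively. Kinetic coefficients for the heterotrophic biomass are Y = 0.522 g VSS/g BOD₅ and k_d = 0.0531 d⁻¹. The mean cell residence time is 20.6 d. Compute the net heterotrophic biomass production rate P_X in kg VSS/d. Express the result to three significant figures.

Correct the yield for decay: Y_obs = Y/(1 + k_d θ_c) = 0.522 / (1 + 0.0531 × 20.6) = 0.522 / 2.094 = 0.2493.
Mass of BOD₅ removed per day: Q(S₀ − S) = 3990 × 1848 g/m³ = 7375 kg/d.
So the net sludge growth is P_X = 0.2493 × 7375 = 1839 kg VSS/d.

P_X ≈ 1840 kg VSS/d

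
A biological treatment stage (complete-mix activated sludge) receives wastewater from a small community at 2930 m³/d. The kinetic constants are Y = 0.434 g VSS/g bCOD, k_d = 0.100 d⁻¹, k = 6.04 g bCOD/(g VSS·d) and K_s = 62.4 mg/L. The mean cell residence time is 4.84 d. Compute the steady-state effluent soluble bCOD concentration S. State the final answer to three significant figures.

Effluent substrate depends only on kinetics and SRT: S = K_s(1 + k_d θ_c) / [θ_c(Yk − k_d) − 1] = 62.4 × (1 + 0.100 × 4.84) / [4.84 × (0.434 × 6.04 − 0.100) − 1] = 92.60 / 11.20 = 8.266 mg/L.

S ≈ 8.27 mg/L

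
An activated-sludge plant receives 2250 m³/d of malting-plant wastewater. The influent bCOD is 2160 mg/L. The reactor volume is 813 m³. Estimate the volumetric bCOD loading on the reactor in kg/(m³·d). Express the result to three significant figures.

L_v ≈ 5.98 kg bCOD/(m³·d)

Applied bCOD load per unit volume = Q·S₀/V = (2250 × 2160/1000)/813.0 = 5.978 kg bCOD·m⁻³·d⁻¹.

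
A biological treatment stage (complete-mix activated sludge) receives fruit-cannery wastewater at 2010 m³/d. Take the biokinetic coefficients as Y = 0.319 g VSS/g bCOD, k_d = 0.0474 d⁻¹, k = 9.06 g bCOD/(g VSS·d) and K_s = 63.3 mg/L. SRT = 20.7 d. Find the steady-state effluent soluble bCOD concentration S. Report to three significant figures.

S ≈ 2.17 mg/L

From the Monod/SRT balance for a CMAS, S = K_s·(1+k_d θ_c)/[θ_c·(Y k − k_d) − 1] = 63.3 × (1 + 0.0474 × 20.7) / [20.7 × (0.319 × 9.06 − 0.0474) − 1] = 125.4 / 57.84 = 2.168 mg/L.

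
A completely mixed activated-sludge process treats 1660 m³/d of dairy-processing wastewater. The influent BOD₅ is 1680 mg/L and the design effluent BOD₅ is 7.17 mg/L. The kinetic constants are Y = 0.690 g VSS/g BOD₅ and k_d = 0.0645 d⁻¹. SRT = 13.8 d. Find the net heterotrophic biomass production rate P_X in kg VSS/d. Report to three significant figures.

P_X ≈ 1010 kg VSS/d

Y_obs = Y / (1 + k_d θ_c) = 0.690 / (1 + 0.0645 × 13.8) = 0.690 / 1.890 = 0.3651.
Substrate removed = Q·(S₀ − S) = 1660 m³/d × (1680 − 7.17) g/m³ = 2.78×10^6 g/d = 2777 kg/d.
Biomass produced: P_X = Y_obs·Q·ΔS = 0.3651 × 2777 ≈ 1014 kg VSS/d.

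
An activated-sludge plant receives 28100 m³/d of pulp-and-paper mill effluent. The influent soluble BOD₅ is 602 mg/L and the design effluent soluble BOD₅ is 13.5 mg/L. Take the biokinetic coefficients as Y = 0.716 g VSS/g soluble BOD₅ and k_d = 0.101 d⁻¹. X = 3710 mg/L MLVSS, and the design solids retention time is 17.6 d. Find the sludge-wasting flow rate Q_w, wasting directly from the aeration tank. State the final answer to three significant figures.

Rearranging the biomass balance for a CMAS with decay, V = Y·Q·ΔS·θ_c / [X·(1+k_d θ_c)] = 0.716 × 28100 × (602 − 13.5) × 17.6 / [3710 × (1 + 0.101 × 17.6)] = 2.08×10^8 / 10305 = 20223 m³.
Wasting from the aeration tank: Q_w = V / θ_c = 20223 / 17.6 = 1149 m³/d.

Q_w ≈ 1150 m³/d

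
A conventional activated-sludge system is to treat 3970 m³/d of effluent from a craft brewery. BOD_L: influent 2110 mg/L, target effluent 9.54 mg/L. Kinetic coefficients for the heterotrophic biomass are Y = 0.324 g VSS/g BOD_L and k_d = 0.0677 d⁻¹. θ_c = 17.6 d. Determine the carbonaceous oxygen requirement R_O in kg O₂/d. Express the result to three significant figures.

The observed yield is Y_obs = Y/(1 + k_d·θ_c) = 0.324 / (1 + 0.0677 × 17.6) = 0.324 / 2.192 = 0.1478 g VSS per g BOD_L removed.
ΔS = 2110 − 9.54 = 2100 mg/L, so the substrate removal rate is 3970 × 2100/1000 = 8339 kg BOD_L/d.
Net sludge production P_X = 0.1478 × 8339 = 1233 kg VSS/d.
Carbonaceous O₂ demand = substrate oxidised − cell-mass equivalent = 8339 − 1.42 × 1233 = 6588 kg O₂/d.

R_O ≈ 6590 kg O₂/d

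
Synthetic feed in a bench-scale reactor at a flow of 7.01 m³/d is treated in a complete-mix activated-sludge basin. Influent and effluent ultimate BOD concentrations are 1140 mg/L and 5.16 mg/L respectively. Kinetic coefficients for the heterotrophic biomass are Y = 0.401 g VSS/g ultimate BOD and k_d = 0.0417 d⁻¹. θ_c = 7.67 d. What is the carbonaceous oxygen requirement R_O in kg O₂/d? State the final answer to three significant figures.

R_O ≈ 4.52 kg O₂/d

The observed yield is Y_obs = Y/(1 + k_d·θ_c) = 0.401 / (1 + 0.0417 × 7.67) = 0.401 / 1.320 = 0.3038 g VSS per g ultimate BOD removed.
Mass of ultimate BOD removed per day: Q(S₀ − S) = 7.01 × 1135 g/m³ = 7.955 kg/d.
P_X = Y_obs·Q·(S₀ − S) = 0.3038 × 7.955 = 2.417 kg VSS/d.
Carbonaceous O₂ demand = substrate oxidised − cell-mass equivalent = 7.955 − 1.42 × 2.417 = 4.523 kg O₂/d.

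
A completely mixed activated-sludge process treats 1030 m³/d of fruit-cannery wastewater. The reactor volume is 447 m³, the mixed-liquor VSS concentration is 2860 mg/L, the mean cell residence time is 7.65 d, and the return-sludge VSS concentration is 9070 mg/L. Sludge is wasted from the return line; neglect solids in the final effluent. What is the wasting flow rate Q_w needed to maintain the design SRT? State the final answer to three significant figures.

Q_w ≈ 18.4 m³/d

θ_c = V·X/(Q_w·X_r) when wasting from the recycle, so Q_w = V·X/(θ_c·X_r) = 447.0 × 2860 / (7.65 × 9070) = 18.42 m³/d.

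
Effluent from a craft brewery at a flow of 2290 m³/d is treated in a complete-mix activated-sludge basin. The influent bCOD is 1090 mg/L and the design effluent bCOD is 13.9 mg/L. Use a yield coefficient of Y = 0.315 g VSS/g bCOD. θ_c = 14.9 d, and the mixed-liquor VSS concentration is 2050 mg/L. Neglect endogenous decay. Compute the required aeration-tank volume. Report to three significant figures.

Biomass mass balance (decay neglected): V·X = Y·Q·(S₀ − S)·θ_c, so V = 0.315 × 2290 × (1090 − 13.9) × 14.9 / 2050 = 5642 m³.

V ≈ 5640 m³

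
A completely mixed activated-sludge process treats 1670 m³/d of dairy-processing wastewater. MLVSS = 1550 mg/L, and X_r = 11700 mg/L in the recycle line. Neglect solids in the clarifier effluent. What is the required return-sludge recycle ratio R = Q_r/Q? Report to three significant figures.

Mass balance around the secondary clarifier (neglecting effluent solids): R = X / (X_r − X) = 1550 / (11700 − 1550) = 0.1527.

R ≈ 0.153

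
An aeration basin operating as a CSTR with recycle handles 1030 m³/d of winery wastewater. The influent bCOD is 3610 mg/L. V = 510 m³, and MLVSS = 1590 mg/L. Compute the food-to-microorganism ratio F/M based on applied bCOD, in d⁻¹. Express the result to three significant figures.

Food-to-microorganism ratio F/M = Q S₀ / (V X) = 1030 × 3610 / (510.0 × 1590) = 4.585 d⁻¹.

F/M ≈ 4.59 d⁻¹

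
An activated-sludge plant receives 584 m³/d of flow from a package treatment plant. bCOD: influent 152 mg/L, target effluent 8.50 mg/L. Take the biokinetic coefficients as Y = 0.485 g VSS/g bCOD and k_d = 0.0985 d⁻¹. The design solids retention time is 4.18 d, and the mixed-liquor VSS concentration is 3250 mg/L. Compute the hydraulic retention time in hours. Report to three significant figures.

Steady-state biomass mass balance: V·X·(1 + k_d·θ_c) = Y·Q·(S₀ − S)·θ_c, so V = 0.485 × 584 × (152 − 8.50) × 4.18 / [3250 × (1 + 0.0985 × 4.18)] = 1.7×10^5 / 4588 = 37.03 m³.
HRT = V/Q = 37.03 m³ / 584 m³·d⁻¹ = 0.06341 d × 24 = 1.522 h.

τ ≈ 1.52 h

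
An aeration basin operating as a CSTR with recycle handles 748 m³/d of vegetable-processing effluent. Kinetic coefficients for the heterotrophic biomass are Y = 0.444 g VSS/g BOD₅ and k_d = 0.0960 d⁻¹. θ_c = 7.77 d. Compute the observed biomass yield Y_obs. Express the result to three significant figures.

Correct the yield for decay: Y_obs = Y/(1 + k_d θ_c) = 0.444 / (1 + 0.0960 × 7.77) = 0.444 / 1.746 = 0.2543.

Y_obs ≈ 0.254 g VSS/g BOD₅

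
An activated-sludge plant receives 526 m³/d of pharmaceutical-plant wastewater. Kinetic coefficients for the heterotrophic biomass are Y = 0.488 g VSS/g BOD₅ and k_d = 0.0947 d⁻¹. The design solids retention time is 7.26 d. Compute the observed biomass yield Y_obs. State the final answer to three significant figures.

Y_obs ≈ 0.289 g VSS/g BOD₅

Y_obs = Y / (1 + k_d θ_c) = 0.488 / (1 + 0.0947 × 7.26) = 0.488 / 1.688 = 0.2892.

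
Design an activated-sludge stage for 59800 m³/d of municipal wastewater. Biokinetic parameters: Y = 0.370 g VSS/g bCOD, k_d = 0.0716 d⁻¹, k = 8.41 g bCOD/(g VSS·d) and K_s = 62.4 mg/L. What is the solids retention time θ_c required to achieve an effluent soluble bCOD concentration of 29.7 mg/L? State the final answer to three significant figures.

θ_c ≈ 1.07 d

At the target effluent, Y k S/(K_s+S) = 0.370×8.41×29.7/92.10 = 1.003 d⁻¹.
θ_c = 1/(μ − k_d) = 1/(1.003 − 0.0716) = 1/0.9318 = 1.073 d.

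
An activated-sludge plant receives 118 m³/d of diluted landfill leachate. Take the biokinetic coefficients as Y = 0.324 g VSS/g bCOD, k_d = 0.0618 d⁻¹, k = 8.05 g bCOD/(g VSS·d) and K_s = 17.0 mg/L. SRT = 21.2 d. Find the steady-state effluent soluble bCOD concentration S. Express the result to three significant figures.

From the Monod/SRT balance for a CMAS, S = K_s·(1+k_d θ_c)/[θ_c·(Y k − k_d) − 1] = 17.0 × (1 + 0.0618 × 21.2) / [21.2 × (0.324 × 8.05 − 0.0618) − 1] = 39.27 / 52.98 = 0.7412 mg/L.

S ≈ 0.741 mg/L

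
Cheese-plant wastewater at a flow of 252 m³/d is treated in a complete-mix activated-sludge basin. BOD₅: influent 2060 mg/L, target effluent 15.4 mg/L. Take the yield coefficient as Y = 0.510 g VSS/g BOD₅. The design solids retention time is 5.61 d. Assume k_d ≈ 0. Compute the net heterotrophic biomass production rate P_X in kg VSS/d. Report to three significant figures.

With endogenous decay neglected, the observed yield equals the true yield: Y_obs = Y = 0.510 g VSS/g BOD₅.
Mass of BOD₅ removed per day: Q(S₀ − S) = 252 × 2045 g/m³ = 515.2 kg/d.
Biomass produced: P_X = Y_obs·Q·ΔS = 0.5100 × 515.2 ≈ 262.8 kg VSS/d.

P_X ≈ 263 kg VSS/d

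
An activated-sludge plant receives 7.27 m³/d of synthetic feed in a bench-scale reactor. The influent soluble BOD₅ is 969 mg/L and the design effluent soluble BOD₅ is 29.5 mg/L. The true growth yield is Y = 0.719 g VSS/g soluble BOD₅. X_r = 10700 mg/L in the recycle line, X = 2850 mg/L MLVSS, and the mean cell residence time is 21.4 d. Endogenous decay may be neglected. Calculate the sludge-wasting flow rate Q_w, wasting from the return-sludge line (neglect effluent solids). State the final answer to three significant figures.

V·X = Y·Q·ΔS·θ_c gives V = 0.719 × 7.27 × (969 − 29.5) × 21.4 / 2850 = 36.87 m³.
θ_c = V·X/(Q_w·X_r) when wasting from the recycle, so Q_w = V·X/(θ_c·X_r) = 36.87 × 2850 / (21.4 × 10700) = 0.4590 m³/d.

Q_w ≈ 0.459 m³/d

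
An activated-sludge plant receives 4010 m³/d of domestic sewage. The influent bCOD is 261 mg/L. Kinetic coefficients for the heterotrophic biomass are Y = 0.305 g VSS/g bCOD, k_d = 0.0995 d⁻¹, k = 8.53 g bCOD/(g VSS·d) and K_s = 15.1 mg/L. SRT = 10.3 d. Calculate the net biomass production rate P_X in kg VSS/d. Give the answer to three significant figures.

From the Monod/SRT balance for a CMAS, S = K_s·(1+k_d θ_c)/[θ_c·(Y k − k_d) − 1] = 15.1 × (1 + 0.0995 × 10.3) / [10.3 × (0.305 × 8.53 − 0.0995) − 1] = 30.58 / 24.77 = 1.234 mg/L.
The observed yield is Y_obs = Y/(1 + k_d·θ_c) = 0.305 / (1 + 0.0995 × 10.3) = 0.305 / 2.025 = 0.1506 g VSS per g bCOD removed.
Mass of bCOD removed per day: Q(S₀ − S) = 4010 × 259.8 g/m³ = 1042 kg/d.
Net biomass production P_X = Y_obs × Q·(S₀ − S) = 0.1506 × 1042 = 156.9 kg VSS/d.

P_X ≈ 157 kg VSS/d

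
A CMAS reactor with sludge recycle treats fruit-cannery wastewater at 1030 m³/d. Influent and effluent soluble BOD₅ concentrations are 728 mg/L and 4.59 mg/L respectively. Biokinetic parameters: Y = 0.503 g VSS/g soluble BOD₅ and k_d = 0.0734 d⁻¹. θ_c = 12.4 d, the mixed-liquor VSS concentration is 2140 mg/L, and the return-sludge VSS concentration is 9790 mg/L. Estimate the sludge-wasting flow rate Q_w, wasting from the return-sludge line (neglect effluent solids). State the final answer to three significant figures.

Q_w ≈ 20.0 m³/d

Steady-state biomass mass balance: V·X·(1 + k_d·θ_c) = Y·Q·(S₀ − S)·θ_c, so V = 0.503 × 1030 × (728 − 4.59) × 12.4 / [2140 × (1 + 0.0734 × 12.4)] = 4.65×10^6 / 4088 = 1137 m³.
θ_c = V·X/(Q_w·X_r) when wasting from the recycle, so Q_w = V·X/(θ_c·X_r) = 1137 × 2140 / (12.4 × 9790) = 20.04 m³/d.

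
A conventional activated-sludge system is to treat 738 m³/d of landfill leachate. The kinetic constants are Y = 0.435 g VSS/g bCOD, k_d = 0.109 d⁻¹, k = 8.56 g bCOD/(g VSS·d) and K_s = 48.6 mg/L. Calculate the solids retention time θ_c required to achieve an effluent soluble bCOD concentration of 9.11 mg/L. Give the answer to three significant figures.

Specific growth rate at S = 9.11 mg/L: μ = YkS/(K_s+S) = 0.435·8.56·9.11/(48.6+9.11) = 0.5878 d⁻¹.
θ_c = 1/(μ − k_d) = 1/(0.5878 − 0.109) = 1/0.4788 = 2.089 d.

θ_c ≈ 2.09 d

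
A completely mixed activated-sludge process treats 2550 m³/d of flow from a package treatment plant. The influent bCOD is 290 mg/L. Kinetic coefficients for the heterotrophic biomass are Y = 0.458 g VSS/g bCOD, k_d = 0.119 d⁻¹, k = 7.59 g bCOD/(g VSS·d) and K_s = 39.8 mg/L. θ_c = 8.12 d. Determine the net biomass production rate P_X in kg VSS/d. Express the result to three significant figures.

P_X ≈ 170 kg VSS/d

Effluent substrate depends only on kinetics and SRT: S = K_s(1 + k_d θ_c) / [θ_c(Yk − k_d) − 1] = 39.8 × (1 + 0.119 × 8.12) / [8.12 × (0.458 × 7.59 − 0.119) − 1] = 78.26 / 26.26 = 2.980 mg/L.
Y_obs = Y / (1 + k_d θ_c) = 0.458 / (1 + 0.119 × 8.12) = 0.458 / 1.966 = 0.2329.
ΔS = 290 − 2.98 = 287.0 mg/L, so the substrate removal rate is 2550 × 287.0/1000 = 731.9 kg bCOD/d.
Net biomass production P_X = Y_obs × Q·(S₀ − S) = 0.2329 × 731.9 = 170.5 kg VSS/d.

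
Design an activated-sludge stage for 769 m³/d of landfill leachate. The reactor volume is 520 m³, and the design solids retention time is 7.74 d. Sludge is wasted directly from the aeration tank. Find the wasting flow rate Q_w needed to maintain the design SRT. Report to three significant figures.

Q_w ≈ 67.2 m³/d

For wasting at MLVSS concentration, Q_w = V/θ_c = 520.0/7.74 = 67.18 m³/d.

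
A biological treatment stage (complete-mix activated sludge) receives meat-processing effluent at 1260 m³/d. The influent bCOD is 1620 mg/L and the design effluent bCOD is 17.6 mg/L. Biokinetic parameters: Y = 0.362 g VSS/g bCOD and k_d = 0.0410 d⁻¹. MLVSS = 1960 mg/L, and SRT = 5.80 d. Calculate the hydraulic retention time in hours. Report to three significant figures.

τ ≈ 33.3 h

Steady-state biomass mass balance: V·X·(1 + k_d·θ_c) = Y·Q·(S₀ − S)·θ_c, so V = 0.362 × 1260 × (1620 − 17.6) × 5.80 / [1960 × (1 + 0.0410 × 5.80)] = 4.24×10^6 / 2426 = 1747 m³.
τ = V/Q = 1747/1260 = 1.387 d, or 33.28 h.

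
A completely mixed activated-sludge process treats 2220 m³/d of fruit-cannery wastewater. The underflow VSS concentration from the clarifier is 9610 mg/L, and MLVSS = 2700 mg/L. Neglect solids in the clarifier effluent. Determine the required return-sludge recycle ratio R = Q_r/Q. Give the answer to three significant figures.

R = Q_r/Q = X/(X_r − X) = 2700 / (9610 − 2700) = 0.3907.

R ≈ 0.391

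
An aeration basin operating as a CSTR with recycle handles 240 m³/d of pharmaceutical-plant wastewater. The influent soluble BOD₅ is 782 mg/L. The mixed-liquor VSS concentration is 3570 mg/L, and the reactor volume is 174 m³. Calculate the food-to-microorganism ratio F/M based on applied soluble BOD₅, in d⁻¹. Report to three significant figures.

F/M = applied load / biomass = Q·S₀/(V·X) = 240 × 782 / (174.0 × 3570) = 0.3021 d⁻¹.

F/M ≈ 0.302 d⁻¹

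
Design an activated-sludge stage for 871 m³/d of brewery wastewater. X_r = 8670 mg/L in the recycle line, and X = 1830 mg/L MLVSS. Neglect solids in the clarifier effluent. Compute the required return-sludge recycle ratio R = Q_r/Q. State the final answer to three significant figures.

R ≈ 0.268

Mass balance around the secondary clarifier (neglecting effluent solids): R = X / (X_r − X) = 1830 / (8670 − 1830) = 0.2675.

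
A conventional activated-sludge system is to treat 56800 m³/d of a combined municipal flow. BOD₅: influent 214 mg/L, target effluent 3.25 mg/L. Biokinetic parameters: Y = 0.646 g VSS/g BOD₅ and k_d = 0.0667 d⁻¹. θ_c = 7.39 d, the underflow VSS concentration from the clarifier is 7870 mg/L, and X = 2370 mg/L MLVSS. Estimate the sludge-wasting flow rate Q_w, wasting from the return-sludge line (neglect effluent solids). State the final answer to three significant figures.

Q_w ≈ 658 m³/d

From the SRT design equation V = Y Q (S₀−S) θ_c / [X (1 + k_d θ_c)] = 0.646 × 56800 × (214 − 3.25) × 7.39 / [2370 × (1 + 0.0667 × 7.39)] = 5.71×10^7 / 3538 = 16151 m³.
θ_c = V·X/(Q_w·X_r) when wasting from the recycle, so Q_w = V·X/(θ_c·X_r) = 16151 × 2370 / (7.39 × 7870) = 658.2 m³/d.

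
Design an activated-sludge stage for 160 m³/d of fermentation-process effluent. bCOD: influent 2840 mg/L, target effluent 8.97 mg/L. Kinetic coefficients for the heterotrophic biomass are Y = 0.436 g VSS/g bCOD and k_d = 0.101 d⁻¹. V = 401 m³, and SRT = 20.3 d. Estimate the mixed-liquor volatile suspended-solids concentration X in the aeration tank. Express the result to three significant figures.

X ≈ 3280 mg/L

From V·X·(1 + k_d·θ_c) = Y·Q·(S₀ − S)·θ_c: X = 0.436 × 160 × (2840 − 8.97) × 20.3 / [401 × (1 + 0.101 × 20.3)] = 3278 mg/L.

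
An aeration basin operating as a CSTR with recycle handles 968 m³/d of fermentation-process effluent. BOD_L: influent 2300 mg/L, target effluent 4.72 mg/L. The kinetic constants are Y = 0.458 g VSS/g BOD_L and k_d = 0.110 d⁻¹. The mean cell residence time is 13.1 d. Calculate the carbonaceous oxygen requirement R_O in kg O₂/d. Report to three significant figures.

R_O ≈ 1630 kg O₂/d

Correct the yield for decay: Y_obs = Y/(1 + k_d θ_c) = 0.458 / (1 + 0.110 × 13.1) = 0.458 / 2.441 = 0.1876.
Q·(S₀ − S) = 968 × (2300 − 4.72) × 10⁻³ = 2222 kg/d removed.
Net sludge production P_X = 0.1876 × 2222 = 416.9 kg VSS/d.
Carbonaceous O₂ demand = substrate oxidised − cell-mass equivalent = 2222 − 1.42 × 416.9 = 1630 kg O₂/d.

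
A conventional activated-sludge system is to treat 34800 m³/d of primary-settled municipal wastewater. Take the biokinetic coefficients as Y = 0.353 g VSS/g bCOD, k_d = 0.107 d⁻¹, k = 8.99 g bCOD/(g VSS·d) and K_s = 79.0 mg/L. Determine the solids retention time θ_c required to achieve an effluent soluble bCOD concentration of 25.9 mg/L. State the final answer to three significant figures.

θ_c ≈ 1.48 d

At the target effluent, Y k S/(K_s+S) = 0.353×8.99×25.9/104.9 = 0.7835 d⁻¹.
Then 1/θ_c = μ − k_d = 0.7835 − 0.107 = 0.6765 d⁻¹, giving θ_c = 1.478 d.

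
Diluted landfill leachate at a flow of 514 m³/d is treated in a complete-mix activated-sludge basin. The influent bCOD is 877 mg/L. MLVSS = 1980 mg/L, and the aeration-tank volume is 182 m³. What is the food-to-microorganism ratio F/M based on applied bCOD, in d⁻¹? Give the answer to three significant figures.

F/M ≈ 1.25 d⁻¹

Food-to-microorganism ratio F/M = Q S₀ / (V X) = 514 × 877 / (182.0 × 1980) = 1.251 d⁻¹.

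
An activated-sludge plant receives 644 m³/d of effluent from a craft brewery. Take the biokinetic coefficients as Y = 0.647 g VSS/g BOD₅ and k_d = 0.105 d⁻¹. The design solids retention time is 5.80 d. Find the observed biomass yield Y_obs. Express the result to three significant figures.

Correct the yield for decay: Y_obs = Y/(1 + k_d θ_c) = 0.647 / (1 + 0.105 × 5.80) = 0.647 / 1.609 = 0.4021.

Y_obs ≈ 0.402 g VSS/g BOD₅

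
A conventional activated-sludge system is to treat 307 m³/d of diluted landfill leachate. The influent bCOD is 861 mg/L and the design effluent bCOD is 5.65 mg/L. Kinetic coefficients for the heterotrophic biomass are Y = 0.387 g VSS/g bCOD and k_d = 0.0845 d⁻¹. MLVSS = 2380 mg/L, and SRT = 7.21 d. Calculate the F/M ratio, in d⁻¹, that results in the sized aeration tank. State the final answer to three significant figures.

F/M ≈ 0.581 d⁻¹

From the SRT design equation V = Y Q (S₀−S) θ_c / [X (1 + k_d θ_c)] = 0.387 × 307 × (861 − 5.65) × 7.21 / [2380 × (1 + 0.0845 × 7.21)] = 7.33×10^5 / 3830 = 191.3 m³.
F/M = applied load / biomass = Q·S₀/(V·X) = 307 × 861 / (191.3 × 2380) = 0.5805 d⁻¹.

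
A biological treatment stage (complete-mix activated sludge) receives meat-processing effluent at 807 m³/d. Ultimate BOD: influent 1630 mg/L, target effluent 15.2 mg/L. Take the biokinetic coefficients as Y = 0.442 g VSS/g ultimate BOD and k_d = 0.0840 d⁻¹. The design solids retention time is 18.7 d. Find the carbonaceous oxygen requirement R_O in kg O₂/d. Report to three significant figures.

R_O ≈ 985 kg O₂/d

The observed yield is Y_obs = Y/(1 + k_d·θ_c) = 0.442 / (1 + 0.0840 × 18.7) = 0.442 / 2.571 = 0.1719 g VSS per g ultimate BOD removed.
Q·(S₀ − S) = 807 × (1630 − 15.2) × 10⁻³ = 1303 kg/d removed.
Net sludge production P_X = 0.1719 × 1303 = 224.1 kg VSS/d.
Carbonaceous O₂ demand = substrate oxidised − cell-mass equivalent = 1303 − 1.42 × 224.1 = 985.0 kg O₂/d.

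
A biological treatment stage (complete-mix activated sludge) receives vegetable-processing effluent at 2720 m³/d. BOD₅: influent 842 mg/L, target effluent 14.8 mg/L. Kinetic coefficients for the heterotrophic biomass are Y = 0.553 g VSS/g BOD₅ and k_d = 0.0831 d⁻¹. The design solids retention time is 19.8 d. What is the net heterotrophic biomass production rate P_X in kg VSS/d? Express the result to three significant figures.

Correct the yield for decay: Y_obs = Y/(1 + k_d θ_c) = 0.553 / (1 + 0.0831 × 19.8) = 0.553 / 2.645 = 0.2090.
ΔS = 842 − 14.8 = 827.2 mg/L, so the substrate removal rate is 2720 × 827.2/1000 = 2250 kg BOD₅/d.
Biomass produced: P_X = Y_obs·Q·ΔS = 0.2090 × 2250 ≈ 470.3 kg VSS/d.

P_X ≈ 470 kg VSS/d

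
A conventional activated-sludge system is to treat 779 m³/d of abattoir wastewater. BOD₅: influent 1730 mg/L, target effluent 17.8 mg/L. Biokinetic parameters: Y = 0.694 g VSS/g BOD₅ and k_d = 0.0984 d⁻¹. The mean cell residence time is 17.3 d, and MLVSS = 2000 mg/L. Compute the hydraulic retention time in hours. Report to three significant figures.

τ ≈ 91.3 h

Rearranging the biomass balance for a CMAS with decay, V = Y·Q·ΔS·θ_c / [X·(1+k_d θ_c)] = 0.694 × 779 × (1730 − 17.8) × 17.3 / [2000 × (1 + 0.0984 × 17.3)] = 1.6×10^7 / 5405 = 2963 m³.
τ = V/Q = 2963/779 = 3.804 d, or 91.29 h.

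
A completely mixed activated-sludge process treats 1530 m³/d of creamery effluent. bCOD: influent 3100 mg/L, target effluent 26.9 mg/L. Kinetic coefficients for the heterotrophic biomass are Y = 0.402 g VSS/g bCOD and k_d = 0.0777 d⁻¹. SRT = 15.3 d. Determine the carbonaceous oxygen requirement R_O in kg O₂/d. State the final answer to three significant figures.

The observed yield is Y_obs = Y/(1 + k_d·θ_c) = 0.402 / (1 + 0.0777 × 15.3) = 0.402 / 2.189 = 0.1837 g VSS per g bCOD removed.
Mass of bCOD removed per day: Q(S₀ − S) = 1530 × 3073 g/m³ = 4702 kg/d.
P_X = Y_obs·Q·(S₀ − S) = 0.1837 × 4702 = 863.5 kg VSS/d.
R_O = Q·(S₀ − S) − 1.42·P_X = 4702 − 1.42 × 863.5 = 3476 kg O₂/d.

R_O ≈ 3480 kg O₂/d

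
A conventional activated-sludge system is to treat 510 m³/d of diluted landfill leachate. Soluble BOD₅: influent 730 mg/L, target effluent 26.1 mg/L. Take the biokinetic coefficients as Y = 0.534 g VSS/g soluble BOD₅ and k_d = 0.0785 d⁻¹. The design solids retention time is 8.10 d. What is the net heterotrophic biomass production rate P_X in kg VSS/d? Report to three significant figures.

P_X ≈ 117 kg VSS/d

Observed yield with endogenous decay: Y_obs = Y / (1 + k_d·θ_c) = 0.534 / (1 + 0.0785 × 8.10) = 0.534 / 1.636 = 0.3264 g VSS/g soluble BOD₅.
ΔS = 730 − 26.1 = 703.9 mg/L, so the substrate removal rate is 510 × 703.9/1000 = 359.0 kg soluble BOD₅/d.
P_X = Y_obs · Q(S₀ − S) = 0.3264 × 359.0 = 117.2 kg VSS/d.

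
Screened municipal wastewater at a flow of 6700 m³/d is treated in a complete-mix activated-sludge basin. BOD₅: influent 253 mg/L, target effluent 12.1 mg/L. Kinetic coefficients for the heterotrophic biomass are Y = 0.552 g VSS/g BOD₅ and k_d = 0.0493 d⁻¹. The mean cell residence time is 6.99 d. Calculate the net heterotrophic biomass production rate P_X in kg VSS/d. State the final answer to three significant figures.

Y_obs = Y / (1 + k_d θ_c) = 0.552 / (1 + 0.0493 × 6.99) = 0.552 / 1.345 = 0.4105.
Mass of BOD₅ removed per day: Q(S₀ − S) = 6700 × 240.9 g/m³ = 1614 kg/d.
Net biomass production P_X = Y_obs × Q·(S₀ − S) = 0.4105 × 1614 = 662.6 kg VSS/d.

P_X ≈ 663 kg VSS/d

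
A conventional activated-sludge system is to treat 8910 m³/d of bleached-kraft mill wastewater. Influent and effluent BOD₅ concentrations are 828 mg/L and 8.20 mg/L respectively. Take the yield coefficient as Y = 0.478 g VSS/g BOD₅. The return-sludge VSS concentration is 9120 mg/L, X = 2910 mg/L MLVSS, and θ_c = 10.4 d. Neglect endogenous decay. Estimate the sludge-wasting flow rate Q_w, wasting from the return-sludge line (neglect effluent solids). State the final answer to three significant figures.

Q_w ≈ 383 m³/d

With k_d = 0 the design equation reduces to V = Y Q (S₀−S) θ_c / X = 0.478 × 8910 × (828 − 8.20) × 10.4 / 2910 = 12478 m³.
Wasting from the return line (neglecting effluent solids): Q_w = V·X / (θ_c·X_r) = 12478 × 2910 / (10.4 × 9120) = 382.8 m³/d.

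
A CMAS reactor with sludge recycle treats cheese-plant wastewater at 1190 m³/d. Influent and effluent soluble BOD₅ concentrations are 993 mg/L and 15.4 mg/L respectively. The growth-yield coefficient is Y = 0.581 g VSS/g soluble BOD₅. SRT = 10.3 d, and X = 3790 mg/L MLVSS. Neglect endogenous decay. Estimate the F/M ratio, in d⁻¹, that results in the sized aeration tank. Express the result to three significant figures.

Biomass mass balance (decay neglected): V·X = Y·Q·(S₀ − S)·θ_c, so V = 0.581 × 1190 × (993 − 15.4) × 10.3 / 3790 = 1837 m³.
F/M = applied load / biomass = Q·S₀/(V·X) = 1190 × 993 / (1837 × 3790) = 0.1697 d⁻¹.

F/M ≈ 0.170 d⁻¹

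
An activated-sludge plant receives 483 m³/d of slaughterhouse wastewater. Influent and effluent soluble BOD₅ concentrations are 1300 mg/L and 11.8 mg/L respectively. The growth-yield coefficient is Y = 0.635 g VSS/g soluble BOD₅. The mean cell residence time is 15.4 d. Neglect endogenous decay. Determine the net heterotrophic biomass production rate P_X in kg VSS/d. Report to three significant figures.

No decay correction is needed, so Y_obs = Y = 0.635.
Mass of soluble BOD₅ removed per day: Q(S₀ − S) = 483 × 1288 g/m³ = 622.2 kg/d.
Net biomass production P_X = Y_obs × Q·(S₀ − S) = 0.6350 × 622.2 = 395.1 kg VSS/d.

P_X ≈ 395 kg VSS/d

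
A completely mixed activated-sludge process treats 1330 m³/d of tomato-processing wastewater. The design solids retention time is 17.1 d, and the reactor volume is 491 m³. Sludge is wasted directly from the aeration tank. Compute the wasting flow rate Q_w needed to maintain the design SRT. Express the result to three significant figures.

Q_w ≈ 28.7 m³/d

Wasting from the aeration tank: Q_w = V / θ_c = 491.0 / 17.1 = 28.71 m³/d.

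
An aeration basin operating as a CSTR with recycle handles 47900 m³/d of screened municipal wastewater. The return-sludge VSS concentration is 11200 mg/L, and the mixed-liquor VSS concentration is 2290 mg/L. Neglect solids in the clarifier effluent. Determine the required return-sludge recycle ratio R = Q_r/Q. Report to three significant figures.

Solids balance on the clarifier gives (1+R)X = R·X_r, so R = X/(X_r − X) = 2290 / (11200 − 2290) = 0.2570.

R ≈ 0.257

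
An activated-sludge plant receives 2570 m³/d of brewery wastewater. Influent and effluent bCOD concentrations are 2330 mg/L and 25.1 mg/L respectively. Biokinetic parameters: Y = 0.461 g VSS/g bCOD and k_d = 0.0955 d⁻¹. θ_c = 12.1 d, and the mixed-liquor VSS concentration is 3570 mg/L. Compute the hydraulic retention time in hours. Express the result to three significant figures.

τ ≈ 40.1 h

Steady-state biomass mass balance: V·X·(1 + k_d·θ_c) = Y·Q·(S₀ − S)·θ_c, so V = 0.461 × 2570 × (2330 − 25.1) × 12.1 / [3570 × (1 + 0.0955 × 12.1)] = 3.3×10^7 / 7695 = 4294 m³.
τ = V/Q = 4294/2570 = 1.671 d, or 40.10 h.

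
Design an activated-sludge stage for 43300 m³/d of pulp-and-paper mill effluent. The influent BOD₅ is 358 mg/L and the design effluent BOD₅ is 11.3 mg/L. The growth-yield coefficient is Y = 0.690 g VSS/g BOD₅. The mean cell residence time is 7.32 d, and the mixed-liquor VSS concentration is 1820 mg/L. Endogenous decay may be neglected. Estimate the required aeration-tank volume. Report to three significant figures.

With k_d = 0 the design equation reduces to V = Y Q (S₀−S) θ_c / X = 0.690 × 43300 × (358 − 11.3) × 7.32 / 1820 = 41661 m³.

V ≈ 41700 m³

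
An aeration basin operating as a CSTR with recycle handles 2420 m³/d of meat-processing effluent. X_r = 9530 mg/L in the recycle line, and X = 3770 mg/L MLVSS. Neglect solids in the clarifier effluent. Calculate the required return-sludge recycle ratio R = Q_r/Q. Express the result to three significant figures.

Mass balance around the secondary clarifier (neglecting effluent solids): R = X / (X_r − X) = 3770 / (9530 − 3770) = 0.6545.

R ≈ 0.655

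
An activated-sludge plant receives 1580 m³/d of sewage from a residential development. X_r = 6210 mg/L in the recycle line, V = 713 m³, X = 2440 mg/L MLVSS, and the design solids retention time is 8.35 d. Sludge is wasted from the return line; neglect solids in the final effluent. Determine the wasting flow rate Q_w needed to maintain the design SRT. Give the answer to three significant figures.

θ_c = V·X/(Q_w·X_r) when wasting from the recycle, so Q_w = V·X/(θ_c·X_r) = 713.0 × 2440 / (8.35 × 6210) = 33.55 m³/d.

Q_w ≈ 33.6 m³/d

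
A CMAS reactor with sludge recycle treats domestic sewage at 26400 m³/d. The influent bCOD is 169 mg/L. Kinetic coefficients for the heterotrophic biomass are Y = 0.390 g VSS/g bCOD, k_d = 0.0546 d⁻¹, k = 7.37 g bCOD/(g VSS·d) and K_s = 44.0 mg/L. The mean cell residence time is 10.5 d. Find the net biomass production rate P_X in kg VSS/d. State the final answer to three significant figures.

P_X ≈ 1090 kg VSS/d

From the Monod/SRT balance for a CMAS, S = K_s·(1+k_d θ_c)/[θ_c·(Y k − k_d) − 1] = 44.0 × (1 + 0.0546 × 10.5) / [10.5 × (0.390 × 7.37 − 0.0546) − 1] = 69.23 / 28.61 = 2.420 mg/L.
Correct the yield for decay: Y_obs = Y/(1 + k_d θ_c) = 0.390 / (1 + 0.0546 × 10.5) = 0.390 / 1.573 = 0.2479.
Mass of bCOD removed per day: Q(S₀ − S) = 26400 × 166.6 g/m³ = 4398 kg/d.
Net biomass production P_X = Y_obs × Q·(S₀ − S) = 0.2479 × 4398 = 1090 kg VSS/d.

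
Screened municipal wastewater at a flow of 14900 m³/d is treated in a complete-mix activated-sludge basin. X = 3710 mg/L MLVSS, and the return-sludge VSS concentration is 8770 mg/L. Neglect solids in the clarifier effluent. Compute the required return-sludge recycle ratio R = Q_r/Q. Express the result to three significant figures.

Solids balance on the clarifier gives (1+R)X = R·X_r, so R = X/(X_r − X) = 3710 / (8770 − 3710) = 0.7332.

R ≈ 0.733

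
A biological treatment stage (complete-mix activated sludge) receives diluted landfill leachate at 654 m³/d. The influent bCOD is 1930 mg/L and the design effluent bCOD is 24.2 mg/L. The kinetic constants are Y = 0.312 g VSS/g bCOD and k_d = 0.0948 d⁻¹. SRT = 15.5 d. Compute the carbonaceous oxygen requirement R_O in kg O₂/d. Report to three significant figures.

R_O ≈ 1020 kg O₂/d

Correct the yield for decay: Y_obs = Y/(1 + k_d θ_c) = 0.312 / (1 + 0.0948 × 15.5) = 0.312 / 2.469 = 0.1263.
Mass of bCOD removed per day: Q(S₀ − S) = 654 × 1906 g/m³ = 1246 kg/d.
Biomass synthesised: P_X = Y_obs × 1246 = 157.5 kg VSS/d.
R_O = Q·ΔS − 1.42 P_X = 1246 − 223.6 = 1023 kg O₂/d.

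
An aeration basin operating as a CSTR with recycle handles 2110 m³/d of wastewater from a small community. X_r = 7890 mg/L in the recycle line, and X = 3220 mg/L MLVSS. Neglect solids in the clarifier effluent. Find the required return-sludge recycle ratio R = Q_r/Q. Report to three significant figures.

Mass balance around the secondary clarifier (neglecting effluent solids): R = X / (X_r − X) = 3220 / (7890 − 3220) = 0.6895.

R ≈ 0.690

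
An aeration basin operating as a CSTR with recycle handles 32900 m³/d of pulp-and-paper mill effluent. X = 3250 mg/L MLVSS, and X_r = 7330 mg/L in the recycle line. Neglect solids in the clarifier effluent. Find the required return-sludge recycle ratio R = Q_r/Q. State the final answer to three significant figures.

R ≈ 0.797

R = Q_r/Q = X/(X_r − X) = 3250 / (7330 − 3250) = 0.7966.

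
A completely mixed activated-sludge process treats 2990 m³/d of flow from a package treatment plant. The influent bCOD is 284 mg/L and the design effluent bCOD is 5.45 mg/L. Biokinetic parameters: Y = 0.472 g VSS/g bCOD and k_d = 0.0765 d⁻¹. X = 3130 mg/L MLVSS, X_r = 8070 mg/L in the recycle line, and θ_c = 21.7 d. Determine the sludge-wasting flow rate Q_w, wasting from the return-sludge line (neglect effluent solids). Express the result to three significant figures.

Steady-state biomass mass balance: V·X·(1 + k_d·θ_c) = Y·Q·(S₀ − S)·θ_c, so V = 0.472 × 2990 × (284 − 5.45) × 21.7 / [3130 × (1 + 0.0765 × 21.7)] = 8.53×10^6 / 8326 = 1025 m³.
θ_c = V·X/(Q_w·X_r) when wasting from the recycle, so Q_w = V·X/(θ_c·X_r) = 1025 × 3130 / (21.7 × 8070) = 18.31 m³/d.

Q_w ≈ 18.3 m³/d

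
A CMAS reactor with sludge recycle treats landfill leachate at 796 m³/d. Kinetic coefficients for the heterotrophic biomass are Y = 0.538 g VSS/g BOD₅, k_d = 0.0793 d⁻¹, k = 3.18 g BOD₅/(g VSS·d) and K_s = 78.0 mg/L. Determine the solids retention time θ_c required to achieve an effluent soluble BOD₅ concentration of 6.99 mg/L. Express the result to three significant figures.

θ_c ≈ 16.3 d

From 1/θ_c = Y·k·S/(K_s + S) − k_d: Y·k·S/(K_s+S) = 0.538 × 3.18 × 6.99 / (78.0 + 6.99) = 0.1407 d⁻¹.
1/θ_c = 0.1407 − 0.0793 = 0.06141 d⁻¹, so θ_c = 16.28 d.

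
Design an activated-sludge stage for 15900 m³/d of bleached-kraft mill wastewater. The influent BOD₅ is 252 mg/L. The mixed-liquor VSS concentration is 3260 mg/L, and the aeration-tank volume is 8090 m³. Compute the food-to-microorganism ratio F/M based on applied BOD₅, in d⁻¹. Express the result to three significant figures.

F/M ≈ 0.152 d⁻¹

F/M = applied load / biomass = Q·S₀/(V·X) = 15900 × 252 / (8090 × 3260) = 0.1519 d⁻¹.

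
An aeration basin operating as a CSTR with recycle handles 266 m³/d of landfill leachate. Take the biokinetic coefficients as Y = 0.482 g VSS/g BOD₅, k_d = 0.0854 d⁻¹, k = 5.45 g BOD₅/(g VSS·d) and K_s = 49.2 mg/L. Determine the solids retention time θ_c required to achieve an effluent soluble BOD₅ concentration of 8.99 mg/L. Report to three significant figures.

At the target effluent, Y k S/(K_s+S) = 0.482×5.45×8.99/58.19 = 0.4058 d⁻¹.
1/θ_c = 0.4058 − 0.0854 = 0.3204 d⁻¹, so θ_c = 3.121 d.

θ_c ≈ 3.12 d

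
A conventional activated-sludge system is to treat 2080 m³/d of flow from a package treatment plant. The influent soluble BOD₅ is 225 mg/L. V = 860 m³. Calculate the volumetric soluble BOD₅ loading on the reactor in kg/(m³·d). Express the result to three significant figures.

L_v = Q S₀ / V = 2080 × 225 × 10⁻³ / 860.0 = 0.5442 kg/(m³·d).

L_v ≈ 0.544 kg soluble BOD₅/(m³·d)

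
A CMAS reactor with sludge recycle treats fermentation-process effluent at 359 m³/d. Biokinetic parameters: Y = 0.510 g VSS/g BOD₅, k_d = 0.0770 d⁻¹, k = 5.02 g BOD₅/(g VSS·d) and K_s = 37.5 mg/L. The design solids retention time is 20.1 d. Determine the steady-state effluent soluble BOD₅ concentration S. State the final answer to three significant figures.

S ≈ 1.95 mg/L

From the Monod/SRT balance for a CMAS, S = K_s·(1+k_d θ_c)/[θ_c·(Y k − k_d) − 1] = 37.5 × (1 + 0.0770 × 20.1) / [20.1 × (0.510 × 5.02 − 0.0770) − 1] = 95.54 / 48.91 = 1.953 mg/L.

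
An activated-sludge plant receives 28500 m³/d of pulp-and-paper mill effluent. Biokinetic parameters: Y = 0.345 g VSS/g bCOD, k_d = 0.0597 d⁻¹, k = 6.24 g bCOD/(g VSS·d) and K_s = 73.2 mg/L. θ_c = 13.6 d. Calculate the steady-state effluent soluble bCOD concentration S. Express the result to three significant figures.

For a completely mixed reactor with recycle the Lawrence–McCarty relation gives S = K_s·(1 + k_d·θ_c) / [θ_c·(Y·k − k_d) − 1] = 73.2 × (1 + 0.0597 × 13.6) / [13.6 × (0.345 × 6.24 − 0.0597) − 1] = 132.6 / 27.47 = 4.829 mg/L.

S ≈ 4.83 mg/L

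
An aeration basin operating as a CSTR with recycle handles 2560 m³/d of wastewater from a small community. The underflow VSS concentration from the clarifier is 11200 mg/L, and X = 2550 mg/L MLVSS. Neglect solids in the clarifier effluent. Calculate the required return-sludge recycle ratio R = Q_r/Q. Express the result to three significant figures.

Mass balance around the secondary clarifier (neglecting effluent solids): R = X / (X_r − X) = 2550 / (11200 − 2550) = 0.2948.

R ≈ 0.295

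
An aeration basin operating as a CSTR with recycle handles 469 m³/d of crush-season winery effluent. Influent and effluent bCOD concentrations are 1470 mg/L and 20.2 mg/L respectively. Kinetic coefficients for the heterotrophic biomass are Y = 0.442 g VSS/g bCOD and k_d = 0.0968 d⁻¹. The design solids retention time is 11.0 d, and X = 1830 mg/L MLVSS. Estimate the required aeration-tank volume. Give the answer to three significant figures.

From the SRT design equation V = Y Q (S₀−S) θ_c / [X (1 + k_d θ_c)] = 0.442 × 469 × (1470 − 20.2) × 11.0 / [1830 × (1 + 0.0968 × 11.0)] = 3.31×10^6 / 3779 = 874.9 m³.

V ≈ 875 m³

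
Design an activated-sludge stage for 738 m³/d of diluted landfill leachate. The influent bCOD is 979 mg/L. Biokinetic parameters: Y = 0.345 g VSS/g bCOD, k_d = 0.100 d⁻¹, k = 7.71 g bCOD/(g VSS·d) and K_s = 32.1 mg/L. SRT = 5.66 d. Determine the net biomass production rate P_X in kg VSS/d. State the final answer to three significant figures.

For a completely mixed reactor with recycle the Lawrence–McCarty relation gives S = K_s·(1 + k_d·θ_c) / [θ_c·(Y·k − k_d) − 1] = 32.1 × (1 + 0.100 × 5.66) / [5.66 × (0.345 × 7.71 − 0.100) − 1] = 50.27 / 13.49 = 3.727 mg/L.
The observed yield is Y_obs = Y/(1 + k_d·θ_c) = 0.345 / (1 + 0.100 × 5.66) = 0.345 / 1.566 = 0.2203 g VSS per g bCOD removed.
ΔS = 979 − 3.73 = 975.3 mg/L, so the substrate removal rate is 738 × 975.3/1000 = 719.7 kg bCOD/d.
So the net sludge growth is P_X = 0.2203 × 719.7 = 158.6 kg VSS/d.

P_X ≈ 159 kg VSS/d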